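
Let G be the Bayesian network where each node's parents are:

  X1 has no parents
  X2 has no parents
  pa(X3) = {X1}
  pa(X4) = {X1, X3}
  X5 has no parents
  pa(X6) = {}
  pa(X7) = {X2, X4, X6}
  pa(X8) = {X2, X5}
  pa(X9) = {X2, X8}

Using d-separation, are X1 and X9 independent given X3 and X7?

We examine all 4 paths between X1 and X9:
Path 1: X1 → X4 → X7 ← X2 → X9
  X4 is a chain and X4 is not conditioned on; X7 is a collider and X7 is conditioned on, which opens it; X2 is a fork and X2 is not conditioned on — no node blocks this path, so it is active.
Path 2: X1 → X4 → X7 ← X2 → X8 → X9
  X4 is a chain and X4 is not conditioned on; X7 is a collider and X7 is conditioned on, which opens it; X2 is a fork and X2 is not conditioned on; X8 is a chain and X8 is not conditioned on — no node blocks this path, so it is active.
Path 3: X1 → X3 → X4 → X7 ← X2 → X9
  X3 is a chain here and X3 is conditioned on, so the path is blocked at X3.
Path 4: X1 → X3 → X4 → X7 ← X2 → X8 → X9
  X3 is a chain here and X3 is conditioned on, so the path is blocked at X3.
Because an active path exists, X1 and X9 are not d-separated.

No — X1 and X9 are not d-separated given {X3, X7}.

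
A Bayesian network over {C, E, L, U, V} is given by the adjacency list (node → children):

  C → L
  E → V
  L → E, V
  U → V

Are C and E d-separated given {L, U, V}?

2 paths connect C and E; each must be blocked for d-separation to hold:
Path 1: C → L → E
  L is a chain here and L is conditioned on, so the path is blocked at L.
Path 2: C → L → V ← E
  L is a chain here and L is conditioned on, so the path is blocked at L.
Every path is blocked, so C and E are d-separated given {L, U, V}.

Yes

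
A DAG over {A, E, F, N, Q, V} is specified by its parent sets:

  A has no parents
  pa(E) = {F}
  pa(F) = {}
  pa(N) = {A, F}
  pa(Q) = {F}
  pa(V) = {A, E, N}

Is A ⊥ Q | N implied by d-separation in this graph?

No

We examine all 4 paths between A and Q:
Path 1: A → N ← F → Q
  N is a collider and N is conditioned on, which opens it; F is a fork and F is not conditioned on — no node blocks this path, so it is active.
Path 2: A → N → V ← E ← F → Q
  N is a chain here and N is conditioned on, so the path is blocked at N.
Path 3: A → V ← N ← F → Q
  V is a collider here and neither V nor any of its descendants is conditioned on, so the collider stays closed — the path is blocked at V.
Path 4: A → V ← E ← F → Q
  V is a collider here and neither V nor any of its descendants is conditioned on, so the collider stays closed — the path is blocked at V.
Since the path A → N ← F → Q is active, A and Q are not d-separated given {N}.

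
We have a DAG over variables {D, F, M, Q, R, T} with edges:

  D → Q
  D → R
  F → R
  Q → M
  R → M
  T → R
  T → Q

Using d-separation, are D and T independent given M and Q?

Enumerating the 4 paths from D to T and testing each for blocking by {M, Q}:
Path 1: D → R → M ← Q ← T
  Q is a chain here and Q is conditioned on, so the path is blocked at Q.
Path 2: D → R ← T
  R is a collider and its descendant M is conditioned on, which opens it — no node blocks this path, so it is active.
Path 3: D → Q → M ← R ← T
  Q is a chain here and Q is conditioned on, so the path is blocked at Q.
Path 4: D → Q ← T
  Q is a collider and Q is conditioned on, which opens it — no node blocks this path, so it is active.
Because an active path exists, D and T are not d-separated.

No — D and T are not d-separated given {M, Q}.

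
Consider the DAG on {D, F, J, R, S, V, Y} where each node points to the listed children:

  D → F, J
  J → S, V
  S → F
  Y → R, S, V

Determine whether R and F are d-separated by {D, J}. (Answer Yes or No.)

No

4 paths connect R and F; each must be blocked for d-separation to hold:
Path 1: R ← Y → V ← J ← D → F
  V is a collider here and neither V nor any of its descendants is conditioned on, so the collider stays closed — the path is blocked at V.
Path 2: R ← Y → V ← J → S → F
  V is a collider here and neither V nor any of its descendants is conditioned on, so the collider stays closed — the path is blocked at V.
Path 3: R ← Y → S → F
  Y is a fork and Y is not conditioned on; S is a chain and S is not conditioned on — no node blocks this path, so it is active.
Path 4: R ← Y → S ← J ← D → F
  S is a collider here and neither S nor any of its descendants is conditioned on, so the collider stays closed — the path is blocked at S.
Because an active path exists, R and F are not d-separated.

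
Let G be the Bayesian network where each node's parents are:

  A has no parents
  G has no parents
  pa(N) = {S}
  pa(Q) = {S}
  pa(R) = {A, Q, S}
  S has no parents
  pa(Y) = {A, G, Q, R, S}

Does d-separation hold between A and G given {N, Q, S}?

Enumerating the 6 paths from A to G and testing each for blocking by {N, Q, S}:
  1. A → Y ← G — Y:collider[blocks] ⇒ blocked
  2. A → R ← S → Q → Y ← G — R:collider[blocks]; S:fork[blocks]; Q:chain[blocks]; Y:collider[blocks] ⇒ blocked
  3. A → R ← S → Y ← G — R:collider[blocks]; S:fork[blocks]; Y:collider[blocks] ⇒ blocked
  4. A → R ← Q ← S → Y ← G — R:collider[blocks]; Q:chain[blocks]; S:fork[blocks]; Y:collider[blocks] ⇒ blocked
  5. A → R ← Q → Y ← G — R:collider[blocks]; Q:fork[blocks]; Y:collider[blocks] ⇒ blocked
  6. A → R → Y ← G — R:chain[open]; Y:collider[blocks] ⇒ blocked
Every path is blocked, so A and G are d-separated given {N, Q, S}.

Yes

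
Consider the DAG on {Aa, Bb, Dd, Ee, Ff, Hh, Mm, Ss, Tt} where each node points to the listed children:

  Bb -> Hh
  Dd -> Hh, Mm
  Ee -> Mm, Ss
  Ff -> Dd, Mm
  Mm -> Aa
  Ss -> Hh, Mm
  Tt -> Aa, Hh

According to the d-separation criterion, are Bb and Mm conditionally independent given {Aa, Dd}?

There are 5 undirected paths between Bb and Mm; checking each against the conditioning set {Aa, Dd}:
Path 1: Bb → Hh ← Dd ← Ff → Mm
  Hh is a collider here and neither Hh nor any of its descendants is conditioned on, so the collider stays closed — the path is blocked at Hh.
Path 2: Bb → Hh ← Dd → Mm
  Hh is a collider here and neither Hh nor any of its descendants is conditioned on, so the collider stays closed — the path is blocked at Hh.
Path 3: Bb → Hh ← Tt → Aa ← Mm
  Hh is a collider here and neither Hh nor any of its descendants is conditioned on, so the collider stays closed — the path is blocked at Hh.
Path 4: Bb → Hh ← Ss ← Ee → Mm
  Hh is a collider here and neither Hh nor any of its descendants is conditioned on, so the collider stays closed — the path is blocked at Hh.
Path 5: Bb → Hh ← Ss → Mm
  Hh is a collider here and neither Hh nor any of its descendants is conditioned on, so the collider stays closed — the path is blocked at Hh.
All paths are blocked; Bb ⊥ Mm | {Aa, Dd} holds.

Yes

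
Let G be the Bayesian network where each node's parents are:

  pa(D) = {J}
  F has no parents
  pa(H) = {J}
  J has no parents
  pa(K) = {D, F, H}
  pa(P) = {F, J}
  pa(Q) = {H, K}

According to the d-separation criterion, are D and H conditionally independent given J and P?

6 paths connect D and H; each must be blocked for d-separation to hold:
Path 1: D ← J → P ← F → K ← H
  J is a fork here and J is conditioned on, so the path is blocked at J.
Path 2: D ← J → P ← F → K → Q ← H
  J is a fork here and J is conditioned on, so the path is blocked at J.
Path 3: D ← J → H
  J is a fork here and J is conditioned on, so the path is blocked at J.
Path 4: D → K ← F → P ← J → H
  K is a collider here and neither K nor any of its descendants is conditioned on, so the collider stays closed — the path is blocked at K.
Path 5: D → K ← H
  K is a collider here and neither K nor any of its descendants is conditioned on, so the collider stays closed — the path is blocked at K.
Path 6: D → K → Q ← H
  Q is a collider here and neither Q nor any of its descendants is conditioned on, so the collider stays closed — the path is blocked at Q.
All paths are blocked; D ⊥ H | {J, P} holds.

Yes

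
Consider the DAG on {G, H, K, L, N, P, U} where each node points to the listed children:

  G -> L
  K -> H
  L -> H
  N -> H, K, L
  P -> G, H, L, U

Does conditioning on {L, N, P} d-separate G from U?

Yes

5 paths connect G and U; each must be blocked for d-separation to hold:
Path 1: G ← P → U
  P is a fork here and P is conditioned on, so the path is blocked at P.
Path 2: G → L ← P → U
  P is a fork here and P is conditioned on, so the path is blocked at P.
Path 3: G → L → H ← P → U
  L is a chain here and L is conditioned on, so the path is blocked at L.
Path 4: G → L ← N → K → H ← P → U
  N is a fork here and N is conditioned on, so the path is blocked at N.
Path 5: G → L ← N → H ← P → U
  N is a fork here and N is conditioned on, so the path is blocked at N.
Since every path is blocked, d-separation holds.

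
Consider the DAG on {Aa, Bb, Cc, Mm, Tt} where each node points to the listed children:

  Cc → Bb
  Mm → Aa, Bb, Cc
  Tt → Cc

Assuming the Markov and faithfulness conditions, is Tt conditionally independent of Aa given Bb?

2 paths connect Tt and Aa; each must be blocked for d-separation to hold:
  1. Tt → Cc → Bb ← Mm → Aa — Cc:chain[open]; Bb:collider[open]; Mm:fork[open] ⇒ active
  2. Tt → Cc ← Mm → Aa — Cc:collider[open]; Mm:fork[open] ⇒ active
Since the path Tt → Cc → Bb ← Mm → Aa is active, Tt and Aa are not d-separated given {Bb}.

No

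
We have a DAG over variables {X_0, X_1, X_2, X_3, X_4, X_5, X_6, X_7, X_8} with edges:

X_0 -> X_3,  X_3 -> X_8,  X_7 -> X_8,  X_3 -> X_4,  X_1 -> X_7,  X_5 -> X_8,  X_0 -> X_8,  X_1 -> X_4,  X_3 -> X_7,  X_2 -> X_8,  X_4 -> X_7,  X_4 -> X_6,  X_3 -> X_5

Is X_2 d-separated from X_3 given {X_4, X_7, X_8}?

No

6 paths connect X_2 and X_3; each must be blocked for d-separation to hold:
  1. X_2 → X_8 ← X_7 ← X_1 → X_4 ← X_3 — X_8:collider[open]; X_7:chain[blocks]; X_1:fork[open]; X_4:collider[open] ⇒ blocked
  2. X_2 → X_8 ← X_7 ← X_4 ← X_3 — X_8:collider[open]; X_7:chain[blocks]; X_4:chain[blocks] ⇒ blocked
  3. X_2 → X_8 ← X_7 ← X_3 — X_8:collider[open]; X_7:chain[blocks] ⇒ blocked
  4. X_2 → X_8 ← X_0 → X_3 — X_8:collider[open]; X_0:fork[open] ⇒ active
  5. X_2 → X_8 ← X_5 ← X_3 — X_8:collider[open]; X_5:chain[open] ⇒ active
  6. X_2 → X_8 ← X_3 — X_8:collider[open] ⇒ active
Since the path X_2 → X_8 ← X_0 → X_3 is active, X_2 and X_3 are not d-separated given {X_4, X_7, X_8}.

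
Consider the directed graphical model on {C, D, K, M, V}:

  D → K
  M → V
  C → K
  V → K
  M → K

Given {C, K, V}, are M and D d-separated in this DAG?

2 paths connect M and D; each must be blocked for d-separation to hold:
Path 1: M → V → K ← D
  V is a chain here and V is conditioned on, so the path is blocked at V.
Path 2: M → K ← D
  K is a collider and K is conditioned on, which opens it — no node blocks this path, so it is active.
Because an active path exists, M and D are not d-separated.

No — M and D are not d-separated given {C, K, V}.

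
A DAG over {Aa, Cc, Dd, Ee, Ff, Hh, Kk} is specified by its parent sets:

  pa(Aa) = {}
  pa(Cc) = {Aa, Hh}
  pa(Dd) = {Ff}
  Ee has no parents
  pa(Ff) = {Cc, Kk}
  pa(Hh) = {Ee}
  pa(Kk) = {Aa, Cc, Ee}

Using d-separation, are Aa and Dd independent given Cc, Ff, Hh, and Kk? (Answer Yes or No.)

There are 6 undirected paths between Aa and Dd; checking each against the conditioning set {Cc, Ff, Hh, Kk}:
  1. Aa → Cc ← Hh ← Ee → Kk → Ff → Dd — Cc:collider[open]; Hh:chain[blocks]; Ee:fork[open]; Kk:chain[blocks]; Ff:chain[blocks] ⇒ blocked
  2. Aa → Cc → Kk → Ff → Dd — Cc:chain[blocks]; Kk:chain[blocks]; Ff:chain[blocks] ⇒ blocked
  3. Aa → Cc → Ff → Dd — Cc:chain[blocks]; Ff:chain[blocks] ⇒ blocked
  4. Aa → Kk ← Cc → Ff → Dd — Kk:collider[open]; Cc:fork[blocks]; Ff:chain[blocks] ⇒ blocked
  5. Aa → Kk ← Ee → Hh → Cc → Ff → Dd — Kk:collider[open]; Ee:fork[open]; Hh:chain[blocks]; Cc:chain[blocks]; Ff:chain[blocks] ⇒ blocked
  6. Aa → Kk → Ff → Dd — Kk:chain[blocks]; Ff:chain[blocks] ⇒ blocked
Since every path is blocked, d-separation holds.

Yes — Aa and Dd are d-separated given {Cc, Ff, Hh, Kk}.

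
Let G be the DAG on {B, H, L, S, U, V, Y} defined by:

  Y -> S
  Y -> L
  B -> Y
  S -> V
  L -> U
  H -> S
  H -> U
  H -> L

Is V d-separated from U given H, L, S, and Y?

There are 4 undirected paths between V and U; checking each against the conditioning set {H, L, S, Y}:
Path 1: V ← S ← Y → L ← H → U
  S is a chain here and S is conditioned on, so the path is blocked at S.
Path 2: V ← S ← Y → L → U
  S is a chain here and S is conditioned on, so the path is blocked at S.
Path 3: V ← S ← H → L → U
  S is a chain here and S is conditioned on, so the path is blocked at S.
Path 4: V ← S ← H → U
  S is a chain here and S is conditioned on, so the path is blocked at S.
Every path is blocked, so V and U are d-separated given {H, L, S, Y}.

Yes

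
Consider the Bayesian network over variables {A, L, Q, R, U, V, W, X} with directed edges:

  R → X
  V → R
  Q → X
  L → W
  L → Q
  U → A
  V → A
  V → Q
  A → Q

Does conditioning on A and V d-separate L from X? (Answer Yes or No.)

No

There are 3 undirected paths between L and X; checking each against the conditioning set {A, V}:
Path 1: L → Q ← A ← V → R → X
  Q is a collider here and neither Q nor any of its descendants is conditioned on, so the collider stays closed — the path is blocked at Q.
Path 2: L → Q → X
  Q is a chain and Q is not conditioned on — no node blocks this path, so it is active.
Path 3: L → Q ← V → R → X
  Q is a collider here and neither Q nor any of its descendants is conditioned on, so the collider stays closed — the path is blocked at Q.
At least one path is unblocked, so d-separation fails.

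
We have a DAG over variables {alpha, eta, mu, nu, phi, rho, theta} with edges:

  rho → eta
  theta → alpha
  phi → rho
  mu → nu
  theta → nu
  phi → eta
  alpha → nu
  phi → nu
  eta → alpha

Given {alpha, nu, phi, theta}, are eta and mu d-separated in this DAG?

Yes

We examine all 4 paths between eta and mu:
Path 1: eta ← phi → nu ← mu
  phi is a fork here and phi is conditioned on, so the path is blocked at phi.
Path 2: eta → alpha ← theta → nu ← mu
  theta is a fork here and theta is conditioned on, so the path is blocked at theta.
Path 3: eta → alpha → nu ← mu
  alpha is a chain here and alpha is conditioned on, so the path is blocked at alpha.
Path 4: eta ← rho ← phi → nu ← mu
  phi is a fork here and phi is conditioned on, so the path is blocked at phi.
Since every path is blocked, d-separation holds.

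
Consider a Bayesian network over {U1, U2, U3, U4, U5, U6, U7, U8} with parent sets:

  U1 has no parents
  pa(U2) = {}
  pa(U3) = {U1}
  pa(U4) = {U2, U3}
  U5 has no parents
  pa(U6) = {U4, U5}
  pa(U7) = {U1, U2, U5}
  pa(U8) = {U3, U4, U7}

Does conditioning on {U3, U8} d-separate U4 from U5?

No

There are 6 undirected paths between U4 and U5; checking each against the conditioning set {U3, U8}:
  1. U4 → U6 ← U5 — U6:collider[blocks] ⇒ blocked
  2. U4 → U8 ← U7 ← U5 — U8:collider[open]; U7:chain[open] ⇒ active
  3. U4 → U8 ← U3 ← U1 → U7 ← U5 — U8:collider[open]; U3:chain[blocks]; U1:fork[open]; U7:collider[open] ⇒ blocked
  4. U4 ← U2 → U7 ← U5 — U2:fork[open]; U7:collider[open] ⇒ active
  5. U4 ← U3 ← U1 → U7 ← U5 — U3:chain[blocks]; U1:fork[open]; U7:collider[open] ⇒ blocked
  6. U4 ← U3 → U8 ← U7 ← U5 — U3:fork[blocks]; U8:collider[open]; U7:chain[open] ⇒ blocked
Because an active path exists, U4 and U5 are not d-separated.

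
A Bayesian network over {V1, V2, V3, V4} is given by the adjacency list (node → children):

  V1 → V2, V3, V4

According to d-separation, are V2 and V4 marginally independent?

No — V2 and V4 are not d-separated given ∅.

Only one path connects V2 and V4:
  1. V2 ← V1 → V4 — V1:fork[open] ⇒ active
Since the path V2 ← V1 → V4 is active, V2 and V4 are not d-separated given ∅.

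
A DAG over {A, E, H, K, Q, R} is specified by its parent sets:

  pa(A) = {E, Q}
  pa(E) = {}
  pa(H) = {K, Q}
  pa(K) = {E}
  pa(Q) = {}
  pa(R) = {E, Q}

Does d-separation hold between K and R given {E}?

Yes

4 paths connect K and R; each must be blocked for d-separation to hold:
Path 1: K → H ← Q → A ← E → R
  H is a collider here and neither H nor any of its descendants is conditioned on, so the collider stays closed — the path is blocked at H.
Path 2: K → H ← Q → R
  H is a collider here and neither H nor any of its descendants is conditioned on, so the collider stays closed — the path is blocked at H.
Path 3: K ← E → A ← Q → R
  E is a fork here and E is conditioned on, so the path is blocked at E.
Path 4: K ← E → R
  E is a fork here and E is conditioned on, so the path is blocked at E.
All paths are blocked; K ⊥ R | {E} holds.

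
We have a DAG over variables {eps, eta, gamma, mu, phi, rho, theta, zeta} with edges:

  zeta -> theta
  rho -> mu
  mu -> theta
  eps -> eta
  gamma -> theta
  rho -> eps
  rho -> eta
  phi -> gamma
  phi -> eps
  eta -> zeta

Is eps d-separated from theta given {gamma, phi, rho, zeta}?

There are 5 undirected paths between eps and theta; checking each against the conditioning set {gamma, phi, rho, zeta}:
Path 1: eps ← rho → mu → theta
  rho is a fork here and rho is conditioned on, so the path is blocked at rho.
Path 2: eps ← rho → eta → zeta → theta
  rho is a fork here and rho is conditioned on, so the path is blocked at rho.
Path 3: eps → eta ← rho → mu → theta
  rho is a fork here and rho is conditioned on, so the path is blocked at rho.
Path 4: eps → eta → zeta → theta
  zeta is a chain here and zeta is conditioned on, so the path is blocked at zeta.
Path 5: eps ← phi → gamma → theta
  phi is a fork here and phi is conditioned on, so the path is blocked at phi.
All paths are blocked; eps ⊥ theta | {gamma, phi, rho, zeta} holds.

Yes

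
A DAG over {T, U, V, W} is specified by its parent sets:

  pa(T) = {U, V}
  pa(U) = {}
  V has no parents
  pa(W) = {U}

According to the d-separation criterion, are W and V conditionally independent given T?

No

The only undirected path from W to V is:
Path 1: W ← U → T ← V
  U is a fork and U is not conditioned on; T is a collider and T is conditioned on, which opens it — no node blocks this path, so it is active.
At least one path is unblocked, so d-separation fails.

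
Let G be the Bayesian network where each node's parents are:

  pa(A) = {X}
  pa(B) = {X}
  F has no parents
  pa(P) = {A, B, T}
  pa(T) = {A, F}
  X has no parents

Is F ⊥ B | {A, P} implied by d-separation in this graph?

There are 4 undirected paths between F and B; checking each against the conditioning set {A, P}:
  1. F → T → P ← A ← X → B — T:chain[open]; P:collider[open]; A:chain[blocks]; X:fork[open] ⇒ blocked
  2. F → T → P ← B — T:chain[open]; P:collider[open] ⇒ active
  3. F → T ← A → P ← B — T:collider[open]; A:fork[blocks]; P:collider[open] ⇒ blocked
  4. F → T ← A ← X → B — T:collider[open]; A:chain[blocks]; X:fork[open] ⇒ blocked
Because an active path exists, F and B are not d-separated.

No — F and B are not d-separated given {A, P}.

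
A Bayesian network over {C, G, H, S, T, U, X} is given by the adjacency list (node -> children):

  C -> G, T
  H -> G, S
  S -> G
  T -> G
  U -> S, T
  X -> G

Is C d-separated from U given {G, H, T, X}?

6 paths connect C and U; each must be blocked for d-separation to hold:
  1. C → G ← H → S ← U — G:collider[open]; H:fork[blocks]; S:collider[open] ⇒ blocked
  2. C → G ← S ← U — G:collider[open]; S:chain[open] ⇒ active
  3. C → G ← T ← U — G:collider[open]; T:chain[blocks] ⇒ blocked
  4. C → T → G ← H → S ← U — T:chain[blocks]; G:collider[open]; H:fork[blocks]; S:collider[open] ⇒ blocked
  5. C → T → G ← S ← U — T:chain[blocks]; G:collider[open]; S:chain[open] ⇒ blocked
  6. C → T ← U — T:collider[open] ⇒ active
Since the path C → G ← S ← U is active, C and U are not d-separated given {G, H, T, X}.

No — C and U are not d-separated given {G, H, T, X}.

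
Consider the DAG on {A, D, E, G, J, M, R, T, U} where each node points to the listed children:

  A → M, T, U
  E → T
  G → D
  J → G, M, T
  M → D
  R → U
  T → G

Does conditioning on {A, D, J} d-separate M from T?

Enumerating the 5 paths from M to T and testing each for blocking by {A, D, J}:
Path 1: M ← J → T
  J is a fork here and J is conditioned on, so the path is blocked at J.
Path 2: M ← J → G ← T
  J is a fork here and J is conditioned on, so the path is blocked at J.
Path 3: M → D ← G ← J → T
  J is a fork here and J is conditioned on, so the path is blocked at J.
Path 4: M → D ← G ← T
  D is a collider and D is conditioned on, which opens it; G is a chain and G is not conditioned on — no node blocks this path, so it is active.
Path 5: M ← A → T
  A is a fork here and A is conditioned on, so the path is blocked at A.
At least one path is unblocked, so d-separation fails.

No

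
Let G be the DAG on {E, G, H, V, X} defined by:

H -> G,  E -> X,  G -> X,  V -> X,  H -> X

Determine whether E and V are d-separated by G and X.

No

There is one path between E and V:
Path 1: E → X ← V
  X is a collider and X is conditioned on, which opens it — no node blocks this path, so it is active.
Because an active path exists, E and V are not d-separated.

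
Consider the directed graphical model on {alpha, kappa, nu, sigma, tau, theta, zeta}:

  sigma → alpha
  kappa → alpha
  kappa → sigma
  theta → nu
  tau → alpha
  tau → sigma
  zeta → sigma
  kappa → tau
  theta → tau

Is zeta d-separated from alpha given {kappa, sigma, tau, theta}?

We examine all 5 paths between zeta and alpha:
Path 1: zeta → sigma ← kappa → alpha
  kappa is a fork here and kappa is conditioned on, so the path is blocked at kappa.
Path 2: zeta → sigma ← kappa → tau → alpha
  kappa is a fork here and kappa is conditioned on, so the path is blocked at kappa.
Path 3: zeta → sigma → alpha
  sigma is a chain here and sigma is conditioned on, so the path is blocked at sigma.
Path 4: zeta → sigma ← tau ← kappa → alpha
  tau is a chain here and tau is conditioned on, so the path is blocked at tau.
Path 5: zeta → sigma ← tau → alpha
  tau is a fork here and tau is conditioned on, so the path is blocked at tau.
All paths are blocked; zeta ⊥ alpha | {kappa, sigma, tau, theta} holds.

Yes — zeta and alpha are d-separated given {kappa, sigma, tau, theta}.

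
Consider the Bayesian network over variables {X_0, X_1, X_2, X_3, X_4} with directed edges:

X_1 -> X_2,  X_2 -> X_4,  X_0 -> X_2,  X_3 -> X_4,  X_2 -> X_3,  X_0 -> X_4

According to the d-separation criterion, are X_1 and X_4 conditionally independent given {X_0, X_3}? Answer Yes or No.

No

There are 3 undirected paths between X_1 and X_4; checking each against the conditioning set {X_0, X_3}:
  1. X_1 → X_2 → X_3 → X_4 — X_2:chain[open]; X_3:chain[blocks] ⇒ blocked
  2. X_1 → X_2 → X_4 — X_2:chain[open] ⇒ active
  3. X_1 → X_2 ← X_0 → X_4 — X_2:collider[open]; X_0:fork[blocks] ⇒ blocked
Since the path X_1 → X_2 → X_4 is active, X_1 and X_4 are not d-separated given {X_0, X_3}.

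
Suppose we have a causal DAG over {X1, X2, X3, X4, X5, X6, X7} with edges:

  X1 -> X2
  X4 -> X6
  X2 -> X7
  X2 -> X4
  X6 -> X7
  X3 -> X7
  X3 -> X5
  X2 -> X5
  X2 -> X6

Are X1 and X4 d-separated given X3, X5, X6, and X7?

We examine all 4 paths between X1 and X4:
Path 1: X1 → X2 → X4
  X2 is a chain and X2 is not conditioned on — no node blocks this path, so it is active.
Path 2: X1 → X2 → X7 ← X6 ← X4
  X6 is a chain here and X6 is conditioned on, so the path is blocked at X6.
Path 3: X1 → X2 → X6 ← X4
  X2 is a chain and X2 is not conditioned on; X6 is a collider and X6 is conditioned on, which opens it — no node blocks this path, so it is active.
Path 4: X1 → X2 → X5 ← X3 → X7 ← X6 ← X4
  X3 is a fork here and X3 is conditioned on, so the path is blocked at X3.
Because an active path exists, X1 and X4 are not d-separated.

No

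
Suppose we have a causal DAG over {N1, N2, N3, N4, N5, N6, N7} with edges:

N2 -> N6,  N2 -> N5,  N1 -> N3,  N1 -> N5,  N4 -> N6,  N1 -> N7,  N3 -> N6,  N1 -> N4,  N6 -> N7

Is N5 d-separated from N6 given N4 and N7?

No — N5 and N6 are not d-separated given {N4, N7}.

4 paths connect N5 and N6; each must be blocked for d-separation to hold:
Path 1: N5 ← N2 → N6
  N2 is a fork and N2 is not conditioned on — no node blocks this path, so it is active.
Path 2: N5 ← N1 → N7 ← N6
  N1 is a fork and N1 is not conditioned on; N7 is a collider and N7 is conditioned on, which opens it — no node blocks this path, so it is active.
Path 3: N5 ← N1 → N3 → N6
  N1 is a fork and N1 is not conditioned on; N3 is a chain and N3 is not conditioned on — no node blocks this path, so it is active.
Path 4: N5 ← N1 → N4 → N6
  N4 is a chain here and N4 is conditioned on, so the path is blocked at N4.
Because an active path exists, N5 and N6 are not d-separated.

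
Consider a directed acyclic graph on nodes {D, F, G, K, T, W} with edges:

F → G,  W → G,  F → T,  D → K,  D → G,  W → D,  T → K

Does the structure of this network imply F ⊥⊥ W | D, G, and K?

No

Enumerating the 4 paths from F to W and testing each for blocking by {D, G, K}:
Path 1: F → G ← D ← W
  D is a chain here and D is conditioned on, so the path is blocked at D.
Path 2: F → G ← W
  G is a collider and G is conditioned on, which opens it — no node blocks this path, so it is active.
Path 3: F → T → K ← D → G ← W
  D is a fork here and D is conditioned on, so the path is blocked at D.
Path 4: F → T → K ← D ← W
  D is a chain here and D is conditioned on, so the path is blocked at D.
At least one path is unblocked, so d-separation fails.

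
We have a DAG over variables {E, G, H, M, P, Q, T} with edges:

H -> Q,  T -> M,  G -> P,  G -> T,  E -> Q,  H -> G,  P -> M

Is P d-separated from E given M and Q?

There are 2 undirected paths between P and E; checking each against the conditioning set {M, Q}:
Path 1: P ← G ← H → Q ← E
  G is a chain and G is not conditioned on; H is a fork and H is not conditioned on; Q is a collider and Q is conditioned on, which opens it — no node blocks this path, so it is active.
Path 2: P → M ← T ← G ← H → Q ← E
  M is a collider and M is conditioned on, which opens it; T is a chain and T is not conditioned on; G is a chain and G is not conditioned on; H is a fork and H is not conditioned on; Q is a collider and Q is conditioned on, which opens it — no node blocks this path, so it is active.
Because an active path exists, P and E are not d-separated.

No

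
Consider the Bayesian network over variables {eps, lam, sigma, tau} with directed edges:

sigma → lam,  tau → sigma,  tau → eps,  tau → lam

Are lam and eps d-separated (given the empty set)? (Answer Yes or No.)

2 paths connect lam and eps; each must be blocked for d-separation to hold:
Path 1: lam ← tau → eps
  tau is a fork and tau is not conditioned on — no node blocks this path, so it is active.
Path 2: lam ← sigma ← tau → eps
  sigma is a chain and sigma is not conditioned on; tau is a fork and tau is not conditioned on — no node blocks this path, so it is active.
Because an active path exists, lam and eps are not d-separated.

No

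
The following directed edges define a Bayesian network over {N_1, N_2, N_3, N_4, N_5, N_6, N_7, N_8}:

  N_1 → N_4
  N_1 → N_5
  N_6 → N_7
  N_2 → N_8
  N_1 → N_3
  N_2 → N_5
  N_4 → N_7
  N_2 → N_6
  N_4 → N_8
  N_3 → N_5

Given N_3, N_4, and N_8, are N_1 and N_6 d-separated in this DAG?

6 paths connect N_1 and N_6; each must be blocked for d-separation to hold:
  1. N_1 → N_3 → N_5 ← N_2 → N_6 — N_3:chain[blocks]; N_5:collider[blocks]; N_2:fork[open] ⇒ blocked
  2. N_1 → N_3 → N_5 ← N_2 → N_8 ← N_4 → N_7 ← N_6 — N_3:chain[blocks]; N_5:collider[blocks]; N_2:fork[open]; N_8:collider[open]; N_4:fork[blocks]; N_7:collider[blocks] ⇒ blocked
  3. N_1 → N_4 → N_7 ← N_6 — N_4:chain[blocks]; N_7:collider[blocks] ⇒ blocked
  4. N_1 → N_4 → N_8 ← N_2 → N_6 — N_4:chain[blocks]; N_8:collider[open]; N_2:fork[open] ⇒ blocked
  5. N_1 → N_5 ← N_2 → N_6 — N_5:collider[blocks]; N_2:fork[open] ⇒ blocked
  6. N_1 → N_5 ← N_2 → N_8 ← N_4 → N_7 ← N_6 — N_5:collider[blocks]; N_2:fork[open]; N_8:collider[open]; N_4:fork[blocks]; N_7:collider[blocks] ⇒ blocked
Every path is blocked, so N_1 and N_6 are d-separated given {N_3, N_4, N_8}.

Yes — N_1 and N_6 are d-separated given {N_3, N_4, N_8}.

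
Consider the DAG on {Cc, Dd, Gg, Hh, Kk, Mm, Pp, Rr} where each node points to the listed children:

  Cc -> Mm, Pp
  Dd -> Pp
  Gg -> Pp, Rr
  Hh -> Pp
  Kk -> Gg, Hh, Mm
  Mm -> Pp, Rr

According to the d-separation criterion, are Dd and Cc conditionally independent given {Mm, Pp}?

6 paths connect Dd and Cc; each must be blocked for d-separation to hold:
Path 1: Dd → Pp ← Cc
  Pp is a collider and Pp is conditioned on, which opens it — no node blocks this path, so it is active.
Path 2: Dd → Pp ← Mm ← Cc
  Mm is a chain here and Mm is conditioned on, so the path is blocked at Mm.
Path 3: Dd → Pp ← Hh ← Kk → Mm ← Cc
  Pp is a collider and Pp is conditioned on, which opens it; Hh is a chain and Hh is not conditioned on; Kk is a fork and Kk is not conditioned on; Mm is a collider and Mm is conditioned on, which opens it — no node blocks this path, so it is active.
Path 4: Dd → Pp ← Hh ← Kk → Gg → Rr ← Mm ← Cc
  Rr is a collider here and neither Rr nor any of its descendants is conditioned on, so the collider stays closed — the path is blocked at Rr.
Path 5: Dd → Pp ← Gg → Rr ← Mm ← Cc
  Rr is a collider here and neither Rr nor any of its descendants is conditioned on, so the collider stays closed — the path is blocked at Rr.
Path 6: Dd → Pp ← Gg ← Kk → Mm ← Cc
  Pp is a collider and Pp is conditioned on, which opens it; Gg is a chain and Gg is not conditioned on; Kk is a fork and Kk is not conditioned on; Mm is a collider and Mm is conditioned on, which opens it — no node blocks this path, so it is active.
At least one path is unblocked, so d-separation fails.

No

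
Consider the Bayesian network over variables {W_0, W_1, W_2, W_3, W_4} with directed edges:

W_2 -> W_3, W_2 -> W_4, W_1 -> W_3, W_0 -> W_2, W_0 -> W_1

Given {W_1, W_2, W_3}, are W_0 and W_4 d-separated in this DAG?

Enumerating the 2 paths from W_0 to W_4 and testing each for blocking by {W_1, W_2, W_3}:
  1. W_0 → W_2 → W_4 — W_2:chain[blocks] ⇒ blocked
  2. W_0 → W_1 → W_3 ← W_2 → W_4 — W_1:chain[blocks]; W_3:collider[open]; W_2:fork[blocks] ⇒ blocked
Every path is blocked, so W_0 and W_4 are d-separated given {W_1, W_2, W_3}.

Yes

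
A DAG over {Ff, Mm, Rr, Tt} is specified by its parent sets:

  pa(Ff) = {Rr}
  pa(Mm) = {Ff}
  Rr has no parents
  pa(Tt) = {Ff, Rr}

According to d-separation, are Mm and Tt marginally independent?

No

2 paths connect Mm and Tt; each must be blocked for d-separation to hold:
Path 1: Mm ← Ff ← Rr → Tt
  Ff is a chain and Ff is not conditioned on; Rr is a fork and Rr is not conditioned on — no node blocks this path, so it is active.
Path 2: Mm ← Ff → Tt
  Ff is a fork and Ff is not conditioned on — no node blocks this path, so it is active.
Because an active path exists, Mm and Tt are not d-separated.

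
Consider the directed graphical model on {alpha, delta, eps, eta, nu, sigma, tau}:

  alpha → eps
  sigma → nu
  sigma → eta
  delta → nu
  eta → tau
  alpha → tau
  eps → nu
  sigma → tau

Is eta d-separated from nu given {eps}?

No — eta and nu are not d-separated given {eps}.

Enumerating the 4 paths from eta to nu and testing each for blocking by {eps}:
Path 1: eta ← sigma → nu
  sigma is a fork and sigma is not conditioned on — no node blocks this path, so it is active.
Path 2: eta ← sigma → tau ← alpha → eps → nu
  tau is a collider here and neither tau nor any of its descendants is conditioned on, so the collider stays closed — the path is blocked at tau.
Path 3: eta → tau ← alpha → eps → nu
  tau is a collider here and neither tau nor any of its descendants is conditioned on, so the collider stays closed — the path is blocked at tau.
Path 4: eta → tau ← sigma → nu
  tau is a collider here and neither tau nor any of its descendants is conditioned on, so the collider stays closed — the path is blocked at tau.
Because an active path exists, eta and nu are not d-separated.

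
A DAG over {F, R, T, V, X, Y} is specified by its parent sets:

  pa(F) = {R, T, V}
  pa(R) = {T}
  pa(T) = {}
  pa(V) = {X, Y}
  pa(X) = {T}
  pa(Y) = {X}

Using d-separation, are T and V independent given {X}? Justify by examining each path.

Yes — T and V are d-separated given {X}.

Enumerating the 4 paths from T to V and testing each for blocking by {X}:
Path 1: T → F ← V
  F is a collider here and neither F nor any of its descendants is conditioned on, so the collider stays closed — the path is blocked at F.
Path 2: T → R → F ← V
  F is a collider here and neither F nor any of its descendants is conditioned on, so the collider stays closed — the path is blocked at F.
Path 3: T → X → Y → V
  X is a chain here and X is conditioned on, so the path is blocked at X.
Path 4: T → X → V
  X is a chain here and X is conditioned on, so the path is blocked at X.
All paths are blocked; T ⊥ V | {X} holds.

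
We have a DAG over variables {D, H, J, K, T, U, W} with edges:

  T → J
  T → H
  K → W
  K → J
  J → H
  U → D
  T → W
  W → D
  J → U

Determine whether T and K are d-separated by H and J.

No

There are 6 undirected paths between T and K; checking each against the conditioning set {H, J}:
  1. T → J → U → D ← W ← K — J:chain[blocks]; U:chain[open]; D:collider[blocks]; W:chain[open] ⇒ blocked
  2. T → J ← K — J:collider[open] ⇒ active
  3. T → H ← J → U → D ← W ← K — H:collider[open]; J:fork[blocks]; U:chain[open]; D:collider[blocks]; W:chain[open] ⇒ blocked
  4. T → H ← J ← K — H:collider[open]; J:chain[blocks] ⇒ blocked
  5. T → W → D ← U ← J ← K — W:chain[open]; D:collider[blocks]; U:chain[open]; J:chain[blocks] ⇒ blocked
  6. T → W ← K — W:collider[blocks] ⇒ blocked
Since the path T → J ← K is active, T and K are not d-separated given {H, J}.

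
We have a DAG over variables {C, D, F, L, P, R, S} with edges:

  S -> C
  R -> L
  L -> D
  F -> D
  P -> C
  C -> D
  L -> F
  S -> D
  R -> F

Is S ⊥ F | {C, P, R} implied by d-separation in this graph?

Enumerating the 6 paths from S to F and testing each for blocking by {C, P, R}:
  1. S → D ← L → F — D:collider[blocks]; L:fork[open] ⇒ blocked
  2. S → D ← L ← R → F — D:collider[blocks]; L:chain[open]; R:fork[blocks] ⇒ blocked
  3. S → D ← F — D:collider[blocks] ⇒ blocked
  4. S → C → D ← L → F — C:chain[blocks]; D:collider[blocks]; L:fork[open] ⇒ blocked
  5. S → C → D ← L ← R → F — C:chain[blocks]; D:collider[blocks]; L:chain[open]; R:fork[blocks] ⇒ blocked
  6. S → C → D ← F — C:chain[blocks]; D:collider[blocks] ⇒ blocked
Since every path is blocked, d-separation holds.

Yes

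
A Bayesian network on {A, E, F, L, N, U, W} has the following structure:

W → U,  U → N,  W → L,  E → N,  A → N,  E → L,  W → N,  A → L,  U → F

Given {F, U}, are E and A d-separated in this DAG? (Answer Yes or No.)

There are 6 undirected paths between E and A; checking each against the conditioning set {F, U}:
  1. E → N ← A — N:collider[blocks] ⇒ blocked
  2. E → N ← W → L ← A — N:collider[blocks]; W:fork[open]; L:collider[blocks] ⇒ blocked
  3. E → N ← U ← W → L ← A — N:collider[blocks]; U:chain[blocks]; W:fork[open]; L:collider[blocks] ⇒ blocked
  4. E → L ← A — L:collider[blocks] ⇒ blocked
  5. E → L ← W → N ← A — L:collider[blocks]; W:fork[open]; N:collider[blocks] ⇒ blocked
  6. E → L ← W → U → N ← A — L:collider[blocks]; W:fork[open]; U:chain[blocks]; N:collider[blocks] ⇒ blocked
Since every path is blocked, d-separation holds.

Yes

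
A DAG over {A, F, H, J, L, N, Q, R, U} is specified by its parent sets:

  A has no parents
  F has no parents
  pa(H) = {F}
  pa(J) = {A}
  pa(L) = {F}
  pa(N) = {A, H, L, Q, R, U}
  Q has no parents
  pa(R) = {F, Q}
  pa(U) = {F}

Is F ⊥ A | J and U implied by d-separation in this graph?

Yes

We examine all 5 paths between F and A:
Path 1: F → U → N ← A
  U is a chain here and U is conditioned on, so the path is blocked at U.
Path 2: F → R ← Q → N ← A
  R is a collider here and neither R nor any of its descendants is conditioned on, so the collider stays closed — the path is blocked at R.
Path 3: F → R → N ← A
  N is a collider here and neither N nor any of its descendants is conditioned on, so the collider stays closed — the path is blocked at N.
Path 4: F → L → N ← A
  N is a collider here and neither N nor any of its descendants is conditioned on, so the collider stays closed — the path is blocked at N.
Path 5: F → H → N ← A
  N is a collider here and neither N nor any of its descendants is conditioned on, so the collider stays closed — the path is blocked at N.
Since every path is blocked, d-separation holds.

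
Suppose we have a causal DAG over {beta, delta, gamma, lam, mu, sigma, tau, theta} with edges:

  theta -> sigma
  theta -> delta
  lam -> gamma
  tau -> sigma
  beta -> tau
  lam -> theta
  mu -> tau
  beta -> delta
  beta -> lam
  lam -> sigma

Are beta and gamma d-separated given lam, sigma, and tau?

Enumerating the 5 paths from beta to gamma and testing each for blocking by {lam, sigma, tau}:
  1. beta → delta ← theta → sigma ← lam → gamma — delta:collider[blocks]; theta:fork[open]; sigma:collider[open]; lam:fork[blocks] ⇒ blocked
  2. beta → delta ← theta ← lam → gamma — delta:collider[blocks]; theta:chain[open]; lam:fork[blocks] ⇒ blocked
  3. beta → lam → gamma — lam:chain[blocks] ⇒ blocked
  4. beta → tau → sigma ← theta ← lam → gamma — tau:chain[blocks]; sigma:collider[open]; theta:chain[open]; lam:fork[blocks] ⇒ blocked
  5. beta → tau → sigma ← lam → gamma — tau:chain[blocks]; sigma:collider[open]; lam:fork[blocks] ⇒ blocked
Every path is blocked, so beta and gamma are d-separated given {lam, sigma, tau}.

Yes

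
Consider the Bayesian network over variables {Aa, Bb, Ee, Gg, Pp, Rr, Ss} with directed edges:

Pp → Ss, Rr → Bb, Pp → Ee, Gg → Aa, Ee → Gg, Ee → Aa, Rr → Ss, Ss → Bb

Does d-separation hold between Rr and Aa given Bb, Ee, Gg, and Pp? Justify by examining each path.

Yes

We examine all 4 paths between Rr and Aa:
Path 1: Rr → Ss ← Pp → Ee → Gg → Aa
  Pp is a fork here and Pp is conditioned on, so the path is blocked at Pp.
Path 2: Rr → Ss ← Pp → Ee → Aa
  Pp is a fork here and Pp is conditioned on, so the path is blocked at Pp.
Path 3: Rr → Bb ← Ss ← Pp → Ee → Gg → Aa
  Pp is a fork here and Pp is conditioned on, so the path is blocked at Pp.
Path 4: Rr → Bb ← Ss ← Pp → Ee → Aa
  Pp is a fork here and Pp is conditioned on, so the path is blocked at Pp.
All paths are blocked; Rr ⊥ Aa | {Bb, Ee, Gg, Pp} holds.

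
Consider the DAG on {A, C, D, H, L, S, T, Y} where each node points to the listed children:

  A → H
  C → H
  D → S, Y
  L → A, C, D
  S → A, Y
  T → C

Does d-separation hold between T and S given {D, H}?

No — T and S are not d-separated given {D, H}.

6 paths connect T and S; each must be blocked for d-separation to hold:
  1. T → C → H ← A ← S — C:chain[open]; H:collider[open]; A:chain[open] ⇒ active
  2. T → C → H ← A ← L → D → S — C:chain[open]; H:collider[open]; A:chain[open]; L:fork[open]; D:chain[blocks] ⇒ blocked
  3. T → C → H ← A ← L → D → Y ← S — C:chain[open]; H:collider[open]; A:chain[open]; L:fork[open]; D:chain[blocks]; Y:collider[blocks] ⇒ blocked
  4. T → C ← L → A ← S — C:collider[open]; L:fork[open]; A:collider[open] ⇒ active
  5. T → C ← L → D → S — C:collider[open]; L:fork[open]; D:chain[blocks] ⇒ blocked
  6. T → C ← L → D → Y ← S — C:collider[open]; L:fork[open]; D:chain[blocks]; Y:collider[blocks] ⇒ blocked
Since the path T → C → H ← A ← S is active, T and S are not d-separated given {D, H}.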